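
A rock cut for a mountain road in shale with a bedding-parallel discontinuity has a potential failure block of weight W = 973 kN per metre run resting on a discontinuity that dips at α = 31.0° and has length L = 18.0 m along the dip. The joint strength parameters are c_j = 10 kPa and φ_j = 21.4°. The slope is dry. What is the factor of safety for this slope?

FS = 1.01

Resolving the block weight along and normal to the plane and applying the Mohr–Coulomb strength on the joint:
N' = W cosα = 973·cos31.0° = 834.0 kN/m
Driving force T = W sinα = 973·sin31.0° = 501.1 kN/m
Resisting force R = c_j·L + N'·tanφ_j = 10·18.0 + 834.0·tan21.4° = 180.0 + 326.9 = 506.9 kN/m
FS = R / T = 506.9 / 501.1 = 1.011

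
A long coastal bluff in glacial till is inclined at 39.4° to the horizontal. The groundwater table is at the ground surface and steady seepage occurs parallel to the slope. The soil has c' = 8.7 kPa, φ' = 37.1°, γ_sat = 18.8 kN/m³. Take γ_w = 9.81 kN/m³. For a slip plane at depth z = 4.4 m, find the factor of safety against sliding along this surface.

With seepage parallel to the slope and the water table at the surface, the effective normal stress on the slip plane uses the buoyant unit weight γ' = γ_sat − γ_w while the driving shear stress uses γ_sat:
FS = [c' + γ' z cos²β tanφ'] / [γ_sat z sinβ cosβ]
γ' = 18.8 − 9.81 = 8.99 kN/m³
Numerator = 8.7 + 8.99·4.4·cos²39.4°·tan37.1° = 8.7 + 8.99·4.4·0.5971·0.7563 = 26.563 kPa
Denominator = 18.8·4.4·sin39.4°·cos39.4° = 18.8·4.4·0.6347·0.7727 = 40.572 kPa
FS = 26.563 / 40.572 = 0.655

FS = 0.65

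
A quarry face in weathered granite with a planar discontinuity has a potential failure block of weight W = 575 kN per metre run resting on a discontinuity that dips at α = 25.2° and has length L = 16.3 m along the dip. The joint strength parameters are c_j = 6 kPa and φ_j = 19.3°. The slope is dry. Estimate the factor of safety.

Resolving the block weight along and normal to the plane and applying the Mohr–Coulomb strength on the joint:
N' = W cosα = 575·cos25.2° = 520.3 kN/m
Driving force T = W sinα = 575·sin25.2° = 244.8 kN/m
Resisting force R = c_j·L + N'·tanφ_j = 6·16.3 + 520.3·tan19.3° = 97.8 + 182.2 = 280.0 kN/m
FS = R / T = 280.0 / 244.8 = 1.144

FS = 1.14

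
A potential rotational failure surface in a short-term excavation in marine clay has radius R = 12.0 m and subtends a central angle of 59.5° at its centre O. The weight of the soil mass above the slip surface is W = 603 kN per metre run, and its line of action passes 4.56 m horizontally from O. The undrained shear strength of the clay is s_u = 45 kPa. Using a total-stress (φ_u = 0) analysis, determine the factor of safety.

FS = 2.45

Taking moments about the centre O, the resisting moment is provided by the undrained shear strength acting along the arc:
Arc length L_a = R·θ = 12.0·(59.5°·π/180) = 12.0·1.0385 = 12.46 m
M_R = s_u·L_a·R = 45·12.46·12.0 = 6729.3 kN·m/m
M_D = W·d = 603·4.56 = 2749.7 kN·m/m
FS = M_R / M_D = 6729.3 / 2749.7 = 2.447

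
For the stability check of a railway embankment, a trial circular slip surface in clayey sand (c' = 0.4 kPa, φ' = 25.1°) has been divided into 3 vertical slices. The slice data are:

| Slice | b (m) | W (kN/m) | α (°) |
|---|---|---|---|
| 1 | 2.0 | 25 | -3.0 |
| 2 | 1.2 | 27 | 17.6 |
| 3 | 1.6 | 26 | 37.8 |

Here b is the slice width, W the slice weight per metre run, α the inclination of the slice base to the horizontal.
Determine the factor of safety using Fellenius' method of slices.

FS = 1.56

Ordinary method of slices: FS = Σ[c'·Δl_i + (W_i cosα_i)·tanφ'] / Σ W_i sinα_i, with Δl_i = b_i / cosα_i.
Slice 1: Δl = 2.0/cos(-3.0°) = 2.003 m; N'_1 = 25·cos(-3.0°) = 25.0; c'Δl = 0.80; W sinα = -1.3
Slice 2: Δl = 1.2/cos17.6° = 1.259 m; N'_2 = 27·cos17.6° = 25.7; c'Δl = 0.50; W sinα = 8.2
Slice 3: Δl = 1.6/cos37.8° = 2.025 m; N'_3 = 26·cos37.8° = 20.5; c'Δl = 0.81; W sinα = 15.9
Σc'Δl = 2.1 kN/m; ΣN' = 71.2 kN/m; ΣW sinα = 22.8 kN/m
Resisting = 2.1 + 71.2·tan25.1° = 2.1 + 33.4 = 35.5 kN/m
FS = 35.5 / 22.8 = 1.557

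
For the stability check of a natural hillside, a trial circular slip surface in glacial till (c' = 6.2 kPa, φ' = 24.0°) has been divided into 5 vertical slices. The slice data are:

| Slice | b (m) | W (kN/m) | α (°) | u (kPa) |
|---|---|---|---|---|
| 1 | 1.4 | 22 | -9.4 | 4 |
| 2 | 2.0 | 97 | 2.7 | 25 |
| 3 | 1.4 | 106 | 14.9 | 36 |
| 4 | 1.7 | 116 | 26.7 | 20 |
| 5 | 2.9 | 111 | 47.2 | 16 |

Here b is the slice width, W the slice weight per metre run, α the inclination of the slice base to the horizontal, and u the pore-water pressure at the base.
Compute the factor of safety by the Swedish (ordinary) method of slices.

Ordinary method of slices: FS = Σ[c'·Δl_i + (W_i cosα_i − u_i·Δl_i)·tanφ'] / Σ W_i sinα_i, with Δl_i = b_i / cosα_i.
Slice 1: Δl = 1.4/cos(-9.4°) = 1.419 m; N'_1 = 22·cos(-9.4°) − 4·1.419 = 16.0; c'Δl = 8.80; W sinα = -3.6
Slice 2: Δl = 2.0/cos2.7° = 2.002 m; N'_2 = 97·cos2.7° − 25·2.002 = 46.8; c'Δl = 12.41; W sinα = 4.6
Slice 3: Δl = 1.4/cos14.9° = 1.449 m; N'_3 = 106·cos14.9° − 36·1.449 = 50.3; c'Δl = 8.98; W sinα = 27.3
Slice 4: Δl = 1.7/cos26.7° = 1.903 m; N'_4 = 116·cos26.7° − 20·1.903 = 65.6; c'Δl = 11.80; W sinα = 52.1
Slice 5: Δl = 2.9/cos47.2° = 4.268 m; N'_5 = 111·cos47.2° − 16·4.268 = 7.1; c'Δl = 26.46; W sinα = 81.4
Σc'Δl = 68.5 kN/m; ΣN' = 185.8 kN/m; ΣW sinα = 161.8 kN/m
Resisting = 68.5 + 185.8·tan24.0° = 68.5 + 82.7 = 151.2 kN/m
FS = 151.2 / 161.8 = 0.934

FS = 0.93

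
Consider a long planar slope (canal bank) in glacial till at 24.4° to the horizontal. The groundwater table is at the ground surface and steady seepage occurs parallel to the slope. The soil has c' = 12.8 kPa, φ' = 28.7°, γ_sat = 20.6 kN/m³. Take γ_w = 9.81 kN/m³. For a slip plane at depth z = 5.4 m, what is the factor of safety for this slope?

With seepage parallel to the slope and the water table at the surface, the effective normal stress on the slip plane uses the buoyant unit weight γ' = γ_sat − γ_w while the driving shear stress uses γ_sat:
FS = [c' + γ' z cos²β tanφ'] / [γ_sat z sinβ cosβ]
γ' = 20.6 − 9.81 = 10.79 kN/m³
Numerator = 12.8 + 10.79·5.4·cos²24.4°·tan28.7° = 12.8 + 10.79·5.4·0.8293·0.5475 = 39.256 kPa
Denominator = 20.6·5.4·sin24.4°·cos24.4° = 20.6·5.4·0.4131·0.9107 = 41.849 kPa
FS = 39.256 / 41.849 = 0.938

FS = 0.94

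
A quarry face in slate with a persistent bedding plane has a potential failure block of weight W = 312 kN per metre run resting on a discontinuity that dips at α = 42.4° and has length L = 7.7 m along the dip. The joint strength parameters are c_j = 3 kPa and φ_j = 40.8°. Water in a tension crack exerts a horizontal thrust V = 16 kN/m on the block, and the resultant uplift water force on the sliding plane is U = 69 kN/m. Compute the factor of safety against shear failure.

Resolving the block weight along and normal to the plane and applying the Mohr–Coulomb strength on the joint:
N' = W cosα − U − V sinα = 312·cos42.4° − 69 − 16·sin42.4° = 150.6 kN/m
Driving force T = W sinα + V cosα = 312·sin42.4° + 16·cos42.4° = 222.2 kN/m
Resisting force R = c_j·L + N'·tanφ_j = 3·7.7 + 150.6·tan40.8° = 23.1 + 130.0 = 153.1 kN/m
FS = R / T = 153.1 / 222.2 = 0.689

FS = 0.69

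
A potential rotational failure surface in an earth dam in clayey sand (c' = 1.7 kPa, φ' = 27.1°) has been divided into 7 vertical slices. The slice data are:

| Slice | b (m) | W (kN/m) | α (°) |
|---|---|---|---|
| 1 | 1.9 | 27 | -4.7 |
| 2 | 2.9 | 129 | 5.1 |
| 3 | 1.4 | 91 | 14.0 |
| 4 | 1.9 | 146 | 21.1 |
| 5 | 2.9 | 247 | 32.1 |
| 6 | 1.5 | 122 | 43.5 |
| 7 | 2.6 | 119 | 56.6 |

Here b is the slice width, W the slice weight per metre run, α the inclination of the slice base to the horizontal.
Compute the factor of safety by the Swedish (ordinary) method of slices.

Ordinary method of slices: FS = Σ[c'·Δl_i + (W_i cosα_i)·tanφ'] / Σ W_i sinα_i, with Δl_i = b_i / cosα_i.
Slice 1: Δl = 1.9/cos(-4.7°) = 1.906 m; N'_1 = 27·cos(-4.7°) = 26.9; c'Δl = 3.24; W sinα = -2.2
Slice 2: Δl = 2.9/cos5.1° = 2.912 m; N'_2 = 129·cos5.1° = 128.5; c'Δl = 4.95; W sinα = 11.5
Slice 3: Δl = 1.4/cos14.0° = 1.443 m; N'_3 = 91·cos14.0° = 88.3; c'Δl = 2.45; W sinα = 22.0
Slice 4: Δl = 1.9/cos21.1° = 2.037 m; N'_4 = 146·cos21.1° = 136.2; c'Δl = 3.46; W sinα = 52.6
Slice 5: Δl = 2.9/cos32.1° = 3.423 m; N'_5 = 247·cos32.1° = 209.2; c'Δl = 5.82; W sinα = 131.3
Slice 6: Δl = 1.5/cos43.5° = 2.068 m; N'_6 = 122·cos43.5° = 88.5; c'Δl = 3.52; W sinα = 84.0
Slice 7: Δl = 2.6/cos56.6° = 4.723 m; N'_7 = 119·cos56.6° = 65.5; c'Δl = 8.03; W sinα = 99.3
Σc'Δl = 31.5 kN/m; ΣN' = 743.1 kN/m; ΣW sinα = 398.4 kN/m
Resisting = 31.5 + 743.1·tan27.1° = 31.5 + 380.3 = 411.8 kN/m
FS = 411.8 / 398.4 = 1.034

FS = 1.03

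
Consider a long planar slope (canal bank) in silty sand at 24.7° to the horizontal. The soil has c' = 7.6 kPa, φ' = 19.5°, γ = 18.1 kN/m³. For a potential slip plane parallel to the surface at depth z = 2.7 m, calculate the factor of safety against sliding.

FS = 1.18

For an infinite slope with a slip plane parallel to the surface (no pore pressure): FS = [c' + γz cos²β tanφ'] / [γz sinβ cosβ].
γz = 18.1·2.7 = 48.87 kN/m²
Numerator = 7.6 + 48.87·cos²24.7°·tan19.5° = 7.6 + 48.87·0.8254·0.3541 = 21.884 kPa
Denominator = 48.87·sin24.7°·cos24.7° = 48.87·0.4179·0.9085 = 18.553 kPa
FS = 21.884 / 18.553 = 1.180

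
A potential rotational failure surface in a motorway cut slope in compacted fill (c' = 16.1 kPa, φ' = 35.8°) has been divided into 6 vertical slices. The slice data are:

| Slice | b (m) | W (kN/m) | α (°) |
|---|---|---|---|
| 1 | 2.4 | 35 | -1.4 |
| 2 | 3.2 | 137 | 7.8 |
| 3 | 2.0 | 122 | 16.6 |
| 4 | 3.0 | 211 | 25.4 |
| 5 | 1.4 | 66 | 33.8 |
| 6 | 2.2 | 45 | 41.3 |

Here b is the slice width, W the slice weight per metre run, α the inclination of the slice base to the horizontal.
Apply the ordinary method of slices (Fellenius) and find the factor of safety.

FS = 3.15

Ordinary method of slices: FS = Σ[c'·Δl_i + (W_i cosα_i)·tanφ'] / Σ W_i sinα_i, with Δl_i = b_i / cosα_i.
Slice 1: Δl = 2.4/cos(-1.4°) = 2.401 m; N'_1 = 35·cos(-1.4°) = 35.0; c'Δl = 38.65; W sinα = -0.9
Slice 2: Δl = 3.2/cos7.8° = 3.230 m; N'_2 = 137·cos7.8° = 135.7; c'Δl = 52.00; W sinα = 18.6
Slice 3: Δl = 2.0/cos16.6° = 2.087 m; N'_3 = 122·cos16.6° = 116.9; c'Δl = 33.60; W sinα = 34.9
Slice 4: Δl = 3.0/cos25.4° = 3.321 m; N'_4 = 211·cos25.4° = 190.6; c'Δl = 53.47; W sinα = 90.5
Slice 5: Δl = 1.4/cos33.8° = 1.685 m; N'_5 = 66·cos33.8° = 54.8; c'Δl = 27.12; W sinα = 36.7
Slice 6: Δl = 2.2/cos41.3° = 2.928 m; N'_6 = 45·cos41.3° = 33.8; c'Δl = 47.15; W sinα = 29.7
Σc'Δl = 252.0 kN/m; ΣN' = 566.9 kN/m; ΣW sinα = 209.5 kN/m
Resisting = 252.0 + 566.9·tan35.8° = 252.0 + 408.9 = 660.8 kN/m
FS = 660.8 / 209.5 = 3.154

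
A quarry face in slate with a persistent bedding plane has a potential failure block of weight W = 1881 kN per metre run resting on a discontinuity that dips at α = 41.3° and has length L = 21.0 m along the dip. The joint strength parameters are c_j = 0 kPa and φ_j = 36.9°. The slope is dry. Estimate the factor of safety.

FS = 0.85

Resolving the block weight along and normal to the plane and applying the Mohr–Coulomb strength on the joint:
N' = W cosα = 1881·cos41.3° = 1413.1 kN/m
Driving force T = W sinα = 1881·sin41.3° = 1241.5 kN/m
Resisting force R = c_j·L + N'·tanφ_j = 0·21.0 + 1413.1·tan36.9° = 0.0 + 1061.0 = 1061.0 kN/m
FS = R / T = 1061.0 / 1241.5 = 0.855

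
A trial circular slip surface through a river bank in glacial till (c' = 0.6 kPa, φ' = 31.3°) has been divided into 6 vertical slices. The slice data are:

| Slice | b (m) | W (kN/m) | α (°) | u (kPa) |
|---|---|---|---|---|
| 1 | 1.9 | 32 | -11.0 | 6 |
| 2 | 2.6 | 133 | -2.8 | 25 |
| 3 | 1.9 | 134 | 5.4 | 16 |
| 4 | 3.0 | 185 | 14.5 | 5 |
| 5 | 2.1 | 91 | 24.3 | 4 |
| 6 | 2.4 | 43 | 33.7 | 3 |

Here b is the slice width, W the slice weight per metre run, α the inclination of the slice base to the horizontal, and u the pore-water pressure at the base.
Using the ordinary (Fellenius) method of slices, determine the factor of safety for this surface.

FS = 2.65

Ordinary method of slices: FS = Σ[c'·Δl_i + (W_i cosα_i − u_i·Δl_i)·tanφ'] / Σ W_i sinα_i, with Δl_i = b_i / cosα_i.
Slice 1: Δl = 1.9/cos(-11.0°) = 1.936 m; N'_1 = 32·cos(-11.0°) − 6·1.936 = 19.8; c'Δl = 1.16; W sinα = -6.1
Slice 2: Δl = 2.6/cos(-2.8°) = 2.603 m; N'_2 = 133·cos(-2.8°) − 25·2.603 = 67.8; c'Δl = 1.56; W sinα = -6.5
Slice 3: Δl = 1.9/cos5.4° = 1.908 m; N'_3 = 134·cos5.4° − 16·1.908 = 102.9; c'Δl = 1.15; W sinα = 12.6
Slice 4: Δl = 3.0/cos14.5° = 3.099 m; N'_4 = 185·cos14.5° − 5·3.099 = 163.6; c'Δl = 1.86; W sinα = 46.3
Slice 5: Δl = 2.1/cos24.3° = 2.304 m; N'_5 = 91·cos24.3° − 4·2.304 = 73.7; c'Δl = 1.38; W sinα = 37.4
Slice 6: Δl = 2.4/cos33.7° = 2.885 m; N'_6 = 43·cos33.7° − 3·2.885 = 27.1; c'Δl = 1.73; W sinα = 23.9
Σc'Δl = 8.8 kN/m; ΣN' = 454.9 kN/m; ΣW sinα = 107.6 kN/m
Resisting = 8.8 + 454.9·tan31.3° = 8.8 + 276.6 = 285.4 kN/m
FS = 285.4 / 107.6 = 2.652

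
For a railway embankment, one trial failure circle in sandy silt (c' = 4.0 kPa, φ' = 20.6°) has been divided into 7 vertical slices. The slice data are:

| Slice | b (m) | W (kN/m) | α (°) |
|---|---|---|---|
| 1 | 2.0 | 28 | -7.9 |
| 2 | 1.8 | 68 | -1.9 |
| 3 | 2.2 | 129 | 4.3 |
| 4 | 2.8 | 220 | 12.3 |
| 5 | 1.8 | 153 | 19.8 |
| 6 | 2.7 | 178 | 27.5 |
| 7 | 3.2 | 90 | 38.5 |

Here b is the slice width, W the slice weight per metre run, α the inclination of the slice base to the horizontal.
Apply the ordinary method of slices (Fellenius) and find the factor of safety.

Ordinary method of slices: FS = Σ[c'·Δl_i + (W_i cosα_i)·tanφ'] / Σ W_i sinα_i, with Δl_i = b_i / cosα_i.
Slice 1: Δl = 2.0/cos(-7.9°) = 2.019 m; N'_1 = 28·cos(-7.9°) = 27.7; c'Δl = 8.08; W sinα = -3.8
Slice 2: Δl = 1.8/cos(-1.9°) = 1.801 m; N'_2 = 68·cos(-1.9°) = 68.0; c'Δl = 7.20; W sinα = -2.3
Slice 3: Δl = 2.2/cos4.3° = 2.206 m; N'_3 = 129·cos4.3° = 128.6; c'Δl = 8.82; W sinα = 9.7
Slice 4: Δl = 2.8/cos12.3° = 2.866 m; N'_4 = 220·cos12.3° = 215.0; c'Δl = 11.46; W sinα = 46.9
Slice 5: Δl = 1.8/cos19.8° = 1.913 m; N'_5 = 153·cos19.8° = 144.0; c'Δl = 7.65; W sinα = 51.8
Slice 6: Δl = 2.7/cos27.5° = 3.044 m; N'_6 = 178·cos27.5° = 157.9; c'Δl = 12.18; W sinα = 82.2
Slice 7: Δl = 3.2/cos38.5° = 4.089 m; N'_7 = 90·cos38.5° = 70.4; c'Δl = 16.36; W sinα = 56.0
Σc'Δl = 71.8 kN/m; ΣN' = 811.6 kN/m; ΣW sinα = 240.5 kN/m
Resisting = 71.8 + 811.6·tan20.6° = 71.8 + 305.0 = 376.8 kN/m
FS = 376.8 / 240.5 = 1.567

FS = 1.57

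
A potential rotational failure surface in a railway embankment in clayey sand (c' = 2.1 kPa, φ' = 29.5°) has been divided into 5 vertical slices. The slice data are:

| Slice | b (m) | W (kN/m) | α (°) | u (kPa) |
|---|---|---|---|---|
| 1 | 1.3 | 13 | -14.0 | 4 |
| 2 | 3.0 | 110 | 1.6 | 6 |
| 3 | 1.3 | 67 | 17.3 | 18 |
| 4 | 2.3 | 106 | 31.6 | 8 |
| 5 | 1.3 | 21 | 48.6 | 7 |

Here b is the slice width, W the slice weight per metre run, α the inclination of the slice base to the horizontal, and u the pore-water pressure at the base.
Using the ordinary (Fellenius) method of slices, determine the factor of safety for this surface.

Ordinary method of slices: FS = Σ[c'·Δl_i + (W_i cosα_i − u_i·Δl_i)·tanφ'] / Σ W_i sinα_i, with Δl_i = b_i / cosα_i.
Slice 1: Δl = 1.3/cos(-14.0°) = 1.340 m; N'_1 = 13·cos(-14.0°) − 4·1.340 = 7.3; c'Δl = 2.81; W sinα = -3.1
Slice 2: Δl = 3.0/cos1.6° = 3.001 m; N'_2 = 110·cos1.6° − 6·3.001 = 92.0; c'Δl = 6.30; W sinα = 3.1
Slice 3: Δl = 1.3/cos17.3° = 1.362 m; N'_3 = 67·cos17.3° − 18·1.362 = 39.5; c'Δl = 2.86; W sinα = 19.9
Slice 4: Δl = 2.3/cos31.6° = 2.700 m; N'_4 = 106·cos31.6° − 8·2.700 = 68.7; c'Δl = 5.67; W sinα = 55.5
Slice 5: Δl = 1.3/cos48.6° = 1.966 m; N'_5 = 21·cos48.6° − 7·1.966 = 0.1; c'Δl = 4.13; W sinα = 15.8
Σc'Δl = 21.8 kN/m; ΣN' = 207.5 kN/m; ΣW sinα = 91.1 kN/m
Resisting = 21.8 + 207.5·tan29.5° = 21.8 + 117.4 = 139.2 kN/m
FS = 139.2 / 91.1 = 1.527

FS = 1.53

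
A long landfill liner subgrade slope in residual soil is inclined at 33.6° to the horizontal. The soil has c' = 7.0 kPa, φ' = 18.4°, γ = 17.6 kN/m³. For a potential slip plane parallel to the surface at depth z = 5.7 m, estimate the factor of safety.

For an infinite slope with a slip plane parallel to the surface (no pore pressure): FS = [c' + γz cos²β tanφ'] / [γz sinβ cosβ].
γz = 17.6·5.7 = 100.32 kN/m²
Numerator = 7.0 + 100.32·cos²33.6°·tan18.4° = 7.0 + 100.32·0.6938·0.3327 = 30.152 kPa
Denominator = 100.32·sin33.6°·cos33.6° = 100.32·0.5534·0.8329 = 46.241 kPa
FS = 30.152 / 46.241 = 0.652

FS = 0.65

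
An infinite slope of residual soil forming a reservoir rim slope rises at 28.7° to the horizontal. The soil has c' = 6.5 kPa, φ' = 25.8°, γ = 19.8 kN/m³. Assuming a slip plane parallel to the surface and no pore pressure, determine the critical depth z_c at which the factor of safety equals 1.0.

Setting FS = 1.00 in FS = [c' + γz cos²β tanφ'] / [γz sinβ cosβ] and solving for z:
z = c' / [γ cosβ (FS·sinβ − cosβ·tanφ')]
  = 6.5 / [19.8·cos28.7°·(1.00·sin28.7° − cos28.7°·tan25.8°)]
  = 6.5 / [19.8·0.8771·(1.00·0.4802 − 0.8771·0.4834)]
  = 6.5 / 0.9760 = 6.660 m

z_c = 6.66 m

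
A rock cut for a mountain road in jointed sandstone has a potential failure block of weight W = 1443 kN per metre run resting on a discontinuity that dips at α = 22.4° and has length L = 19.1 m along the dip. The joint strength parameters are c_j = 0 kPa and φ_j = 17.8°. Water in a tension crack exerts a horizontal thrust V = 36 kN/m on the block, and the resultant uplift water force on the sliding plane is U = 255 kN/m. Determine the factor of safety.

FS = 0.59

Resolving the block weight along and normal to the plane and applying the Mohr–Coulomb strength on the joint:
N' = W cosα − U − V sinα = 1443·cos22.4° − 255 − 36·sin22.4° = 1065.4 kN/m
Driving force T = W sinα + V cosα = 1443·sin22.4° + 36·cos22.4° = 583.2 kN/m
Resisting force R = c_j·L + N'·tanφ_j = 0·19.1 + 1065.4·tan17.8° = 0.0 + 342.1 = 342.1 kN/m
FS = R / T = 342.1 / 583.2 = 0.587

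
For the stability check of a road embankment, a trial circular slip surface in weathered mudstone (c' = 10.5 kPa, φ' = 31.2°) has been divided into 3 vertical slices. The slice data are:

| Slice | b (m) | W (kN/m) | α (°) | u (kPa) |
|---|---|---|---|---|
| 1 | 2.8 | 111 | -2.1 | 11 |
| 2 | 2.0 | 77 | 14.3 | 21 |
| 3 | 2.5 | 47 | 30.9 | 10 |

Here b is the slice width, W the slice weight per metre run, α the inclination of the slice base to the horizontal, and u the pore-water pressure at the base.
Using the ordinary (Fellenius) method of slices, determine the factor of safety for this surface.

FS = 3.99

Ordinary method of slices: FS = Σ[c'·Δl_i + (W_i cosα_i − u_i·Δl_i)·tanφ'] / Σ W_i sinα_i, with Δl_i = b_i / cosα_i.
Slice 1: Δl = 2.8/cos(-2.1°) = 2.802 m; N'_1 = 111·cos(-2.1°) − 11·2.802 = 80.1; c'Δl = 29.42; W sinα = -4.1
Slice 2: Δl = 2.0/cos14.3° = 2.064 m; N'_2 = 77·cos14.3° − 21·2.064 = 31.3; c'Δl = 21.67; W sinα = 19.0
Slice 3: Δl = 2.5/cos30.9° = 2.914 m; N'_3 = 47·cos30.9° − 10·2.914 = 11.2; c'Δl = 30.59; W sinα = 24.1
Σc'Δl = 81.7 kN/m; ΣN' = 122.6 kN/m; ΣW sinα = 39.1 kN/m
Resisting = 81.7 + 122.6·tan31.2° = 81.7 + 74.2 = 155.9 kN/m
FS = 155.9 / 39.1 = 3.989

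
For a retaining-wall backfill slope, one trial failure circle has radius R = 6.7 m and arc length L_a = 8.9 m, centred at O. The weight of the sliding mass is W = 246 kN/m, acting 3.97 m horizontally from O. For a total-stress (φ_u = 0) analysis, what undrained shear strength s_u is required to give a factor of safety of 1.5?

s_u = 24.6 kPa

FS = s_u·L_a·R / (W·d), so s_u = FS·W·d / (L_a·R).
s_u = 1.5·246·3.97 / (8.90·6.7) = 1464.9 / 59.63 = 24.57 kPa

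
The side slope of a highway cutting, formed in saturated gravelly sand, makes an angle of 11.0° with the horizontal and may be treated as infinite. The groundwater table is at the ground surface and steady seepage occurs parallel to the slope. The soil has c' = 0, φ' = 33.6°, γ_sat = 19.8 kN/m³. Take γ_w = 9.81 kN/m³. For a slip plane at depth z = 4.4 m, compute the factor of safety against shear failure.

FS = 1.72

With seepage parallel to the slope and the water table at the surface, the effective normal stress on the slip plane uses the buoyant unit weight γ' = γ_sat − γ_w while the driving shear stress uses γ_sat:
FS = [c' + γ' z cos²β tanφ'] / [γ_sat z sinβ cosβ]
(For c' = 0 this reduces to FS = (γ'/γ_sat)·tanφ'/tanβ.)
γ' = 19.8 − 9.81 = 9.99 kN/m³
Numerator = 0.0 + 9.99·4.4·cos²11.0°·tan33.6° = 0.0 + 9.99·4.4·0.9636·0.6644 = 28.141 kPa
Denominator = 19.8·4.4·sin11.0°·cos11.0° = 19.8·4.4·0.1908·0.9816 = 16.318 kPa
FS = 28.141 / 16.318 = 1.725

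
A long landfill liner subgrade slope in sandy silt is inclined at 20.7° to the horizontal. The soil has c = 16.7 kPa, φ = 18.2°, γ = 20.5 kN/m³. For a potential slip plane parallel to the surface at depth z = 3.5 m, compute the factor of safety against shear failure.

FS = 1.57

For an infinite slope with a slip plane parallel to the surface (no pore pressure): FS = [c + γz cos²β tanφ] / [γz sinβ cosβ].
γz = 20.5·3.5 = 71.75 kN/m²
Numerator = 16.7 + 71.75·cos²20.7°·tan18.2° = 16.7 + 71.75·0.8751·0.3288 = 37.343 kPa
Denominator = 71.75·sin20.7°·cos20.7° = 71.75·0.3535·0.9354 = 23.725 kPa
FS = 37.343 / 23.725 = 1.574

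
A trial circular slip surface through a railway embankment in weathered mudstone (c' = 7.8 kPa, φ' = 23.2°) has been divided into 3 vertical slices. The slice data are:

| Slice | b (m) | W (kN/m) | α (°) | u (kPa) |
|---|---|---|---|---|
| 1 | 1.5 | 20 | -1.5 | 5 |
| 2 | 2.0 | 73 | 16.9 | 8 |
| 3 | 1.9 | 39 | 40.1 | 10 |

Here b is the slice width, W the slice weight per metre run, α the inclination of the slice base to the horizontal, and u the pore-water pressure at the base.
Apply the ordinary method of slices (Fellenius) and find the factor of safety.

FS = 1.69

Ordinary method of slices: FS = Σ[c'·Δl_i + (W_i cosα_i − u_i·Δl_i)·tanφ'] / Σ W_i sinα_i, with Δl_i = b_i / cosα_i.
Slice 1: Δl = 1.5/cos(-1.5°) = 1.501 m; N'_1 = 20·cos(-1.5°) − 5·1.501 = 12.5; c'Δl = 11.70; W sinα = -0.5
Slice 2: Δl = 2.0/cos16.9° = 2.090 m; N'_2 = 73·cos16.9° − 8·2.090 = 53.1; c'Δl = 16.30; W sinα = 21.2
Slice 3: Δl = 1.9/cos40.1° = 2.484 m; N'_3 = 39·cos40.1° − 10·2.484 = 5.0; c'Δl = 19.37; W sinα = 25.1
Σc'Δl = 47.4 kN/m; ΣN' = 70.6 kN/m; ΣW sinα = 45.8 kN/m
Resisting = 47.4 + 70.6·tan23.2° = 47.4 + 30.3 = 77.6 kN/m
FS = 77.6 / 45.8 = 1.695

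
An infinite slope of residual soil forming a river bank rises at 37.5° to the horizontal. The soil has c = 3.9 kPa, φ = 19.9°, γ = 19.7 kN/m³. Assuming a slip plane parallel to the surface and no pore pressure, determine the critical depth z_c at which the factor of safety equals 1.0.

Setting FS = 1.00 in FS = [c + γz cos²β tanφ] / [γz sinβ cosβ] and solving for z:
z = c / [γ cosβ (FS·sinβ − cosβ·tanφ)]
  = 3.9 / [19.7·cos37.5°·(1.00·sin37.5° − cos37.5°·tan19.9°)]
  = 3.9 / [19.7·0.7934·(1.00·0.6088 − 0.7934·0.3620)]
  = 3.9 / 5.0259 = 0.776 m

z_c = 0.78 m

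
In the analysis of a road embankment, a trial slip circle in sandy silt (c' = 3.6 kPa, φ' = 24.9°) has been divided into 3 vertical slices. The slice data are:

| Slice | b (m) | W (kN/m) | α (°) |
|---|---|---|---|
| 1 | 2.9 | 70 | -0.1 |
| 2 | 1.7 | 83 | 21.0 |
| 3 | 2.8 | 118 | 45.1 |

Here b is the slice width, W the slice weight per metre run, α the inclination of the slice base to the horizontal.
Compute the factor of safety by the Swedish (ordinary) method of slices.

Ordinary method of slices: FS = Σ[c'·Δl_i + (W_i cosα_i)·tanφ'] / Σ W_i sinα_i, with Δl_i = b_i / cosα_i.
Slice 1: Δl = 2.9/cos(-0.1°) = 2.900 m; N'_1 = 70·cos(-0.1°) = 70.0; c'Δl = 10.44; W sinα = -0.1
Slice 2: Δl = 1.7/cos21.0° = 1.821 m; N'_2 = 83·cos21.0° = 77.5; c'Δl = 6.56; W sinα = 29.7
Slice 3: Δl = 2.8/cos45.1° = 3.967 m; N'_3 = 118·cos45.1° = 83.3; c'Δl = 14.28; W sinα = 83.6
Σc'Δl = 31.3 kN/m; ΣN' = 230.8 kN/m; ΣW sinα = 113.2 kN/m
Resisting = 31.3 + 230.8·tan24.9° = 31.3 + 107.1 = 138.4 kN/m
FS = 138.4 / 113.2 = 1.223

FS = 1.22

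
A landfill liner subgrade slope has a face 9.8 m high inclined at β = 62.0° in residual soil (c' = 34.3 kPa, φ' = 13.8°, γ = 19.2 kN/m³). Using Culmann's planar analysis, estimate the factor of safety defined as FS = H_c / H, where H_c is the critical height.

FS = 1.87

H_c = (4c'/γ) · sinβ cosφ' / [1 − cos(β − φ')]
    = (4·34.3/19.2) · sin62.0°·cos13.8° / [1 − cos48.2°]
    = 7.146 · 0.8575 / 0.3335 = 18.37 m
FS = H_c / H = 18.37 / 9.8 = 1.875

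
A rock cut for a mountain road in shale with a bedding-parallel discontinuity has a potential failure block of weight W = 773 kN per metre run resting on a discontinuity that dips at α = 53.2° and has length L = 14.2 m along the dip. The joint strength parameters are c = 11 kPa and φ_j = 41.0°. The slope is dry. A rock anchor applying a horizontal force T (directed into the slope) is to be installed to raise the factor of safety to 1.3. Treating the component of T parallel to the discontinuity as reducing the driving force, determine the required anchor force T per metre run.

Resolving forces along and normal to the sliding plane, with the horizontal anchor force T adding T·sinα to the effective normal force and T·cosα acting up the plane against the driving force:
FS = [cL + (W cosα + T sinα) tanφ_j] / [W sinα − T cosα]
Without the anchor: N' = 463.0 kN/m, driving T_d = 619.0 kN/m, resisting R = 11·14.2 + 463.0·tan41.0° = 558.7 kN/m, FS = 0.90.
Setting FS = 1.3 and solving for T:
1.3·(619.0 − T cos53.2°) = 558.7 + T sin53.2°·tan41.0°
T·(sin53.2°·tan41.0° + 1.3·cos53.2°) = 1.3·619.0 − 558.7
T·(0.8007·0.8693 + 1.3·0.5990) = 804.7 − 558.7 = 245.9
T·1.4748 = 245.9
T = 166.8 kN/m

T = 167 kN/m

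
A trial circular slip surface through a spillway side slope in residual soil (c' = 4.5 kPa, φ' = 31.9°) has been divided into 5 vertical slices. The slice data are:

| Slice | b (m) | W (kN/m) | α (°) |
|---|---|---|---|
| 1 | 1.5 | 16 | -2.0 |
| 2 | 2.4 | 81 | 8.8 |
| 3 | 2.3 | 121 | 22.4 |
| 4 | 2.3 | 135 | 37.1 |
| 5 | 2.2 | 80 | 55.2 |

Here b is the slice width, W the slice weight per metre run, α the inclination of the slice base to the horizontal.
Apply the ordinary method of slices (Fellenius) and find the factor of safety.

Ordinary method of slices: FS = Σ[c'·Δl_i + (W_i cosα_i)·tanφ'] / Σ W_i sinα_i, with Δl_i = b_i / cosα_i.
Slice 1: Δl = 1.5/cos(-2.0°) = 1.501 m; N'_1 = 16·cos(-2.0°) = 16.0; c'Δl = 6.75; W sinα = -0.6
Slice 2: Δl = 2.4/cos8.8° = 2.429 m; N'_2 = 81·cos8.8° = 80.0; c'Δl = 10.93; W sinα = 12.4
Slice 3: Δl = 2.3/cos22.4° = 2.488 m; N'_3 = 121·cos22.4° = 111.9; c'Δl = 11.19; W sinα = 46.1
Slice 4: Δl = 2.3/cos37.1° = 2.884 m; N'_4 = 135·cos37.1° = 107.7; c'Δl = 12.98; W sinα = 81.4
Slice 5: Δl = 2.2/cos55.2° = 3.855 m; N'_5 = 80·cos55.2° = 45.7; c'Δl = 17.35; W sinα = 65.7
Σc'Δl = 59.2 kN/m; ΣN' = 361.2 kN/m; ΣW sinα = 205.1 kN/m
Resisting = 59.2 + 361.2·tan31.9° = 59.2 + 224.9 = 284.1 kN/m
FS = 284.1 / 205.1 = 1.385

FS = 1.39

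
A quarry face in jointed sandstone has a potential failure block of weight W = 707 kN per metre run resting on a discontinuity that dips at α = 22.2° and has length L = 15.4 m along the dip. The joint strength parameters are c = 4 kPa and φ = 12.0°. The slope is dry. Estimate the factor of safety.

Resolving the block weight along and normal to the plane and applying the Mohr–Coulomb strength on the joint:
N' = W cosα = 707·cos22.2° = 654.6 kN/m
Driving force T = W sinα = 707·sin22.2° = 267.1 kN/m
Resisting force R = c·L + N'·tanφ = 4·15.4 + 654.6·tan12.0° = 61.6 + 139.1 = 200.7 kN/m
FS = R / T = 200.7 / 267.1 = 0.751

FS = 0.75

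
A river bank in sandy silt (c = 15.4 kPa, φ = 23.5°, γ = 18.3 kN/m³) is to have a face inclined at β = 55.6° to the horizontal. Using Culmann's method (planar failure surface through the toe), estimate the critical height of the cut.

Culmann's analysis gives the critical failure plane at α_cr = (β + φ)/2 = (55.6 + 23.5)/2 = 39.5°, and the critical height
H_c = (4c/γ) · sinβ cosφ / [1 − cos(β − φ)]
    = (4·15.4/18.3) · sin55.6°·cos23.5° / [1 − cos(32.1°)]
    = 3.366 · 0.8251·0.9171 / [1 − 0.8471]
    = 3.366 · 0.7567 / 0.1529
    = 16.66 m

H_c = 16.66 m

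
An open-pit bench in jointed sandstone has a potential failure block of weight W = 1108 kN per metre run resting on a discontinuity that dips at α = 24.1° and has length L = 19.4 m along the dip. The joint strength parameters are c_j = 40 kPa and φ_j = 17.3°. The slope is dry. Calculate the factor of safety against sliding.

FS = 2.41

Resolving the block weight along and normal to the plane and applying the Mohr–Coulomb strength on the joint:
N' = W cosα = 1108·cos24.1° = 1011.4 kN/m
Driving force T = W sinα = 1108·sin24.1° = 452.4 kN/m
Resisting force R = c_j·L + N'·tanφ_j = 40·19.4 + 1011.4·tan17.3° = 776.0 + 315.0 = 1091.0 kN/m
FS = R / T = 1091.0 / 452.4 = 2.411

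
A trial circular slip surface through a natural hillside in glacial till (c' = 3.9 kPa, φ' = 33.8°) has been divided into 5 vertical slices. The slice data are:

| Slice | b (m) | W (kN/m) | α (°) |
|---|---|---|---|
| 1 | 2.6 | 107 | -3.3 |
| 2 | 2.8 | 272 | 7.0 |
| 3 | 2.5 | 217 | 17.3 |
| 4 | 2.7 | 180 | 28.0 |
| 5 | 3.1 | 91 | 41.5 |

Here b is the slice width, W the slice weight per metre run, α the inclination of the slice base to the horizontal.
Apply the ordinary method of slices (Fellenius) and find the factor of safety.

FS = 2.55

Ordinary method of slices: FS = Σ[c'·Δl_i + (W_i cosα_i)·tanφ'] / Σ W_i sinα_i, with Δl_i = b_i / cosα_i.
Slice 1: Δl = 2.6/cos(-3.3°) = 2.604 m; N'_1 = 107·cos(-3.3°) = 106.8; c'Δl = 10.16; W sinα = -6.2
Slice 2: Δl = 2.8/cos7.0° = 2.821 m; N'_2 = 272·cos7.0° = 270.0; c'Δl = 11.00; W sinα = 33.1
Slice 3: Δl = 2.5/cos17.3° = 2.618 m; N'_3 = 217·cos17.3° = 207.2; c'Δl = 10.21; W sinα = 64.5
Slice 4: Δl = 2.7/cos28.0° = 3.058 m; N'_4 = 180·cos28.0° = 158.9; c'Δl = 11.93; W sinα = 84.5
Slice 5: Δl = 3.1/cos41.5° = 4.139 m; N'_5 = 91·cos41.5° = 68.2; c'Δl = 16.14; W sinα = 60.3
Σc'Δl = 59.4 kN/m; ΣN' = 811.1 kN/m; ΣW sinα = 236.3 kN/m
Resisting = 59.4 + 811.1·tan33.8° = 59.4 + 543.0 = 602.4 kN/m
FS = 602.4 / 236.3 = 2.549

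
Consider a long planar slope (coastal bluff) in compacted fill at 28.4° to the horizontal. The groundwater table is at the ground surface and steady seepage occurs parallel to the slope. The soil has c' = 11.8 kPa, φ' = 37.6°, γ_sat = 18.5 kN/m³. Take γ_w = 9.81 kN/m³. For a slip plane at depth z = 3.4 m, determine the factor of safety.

FS = 1.12

With seepage parallel to the slope and the water table at the surface, the effective normal stress on the slip plane uses the buoyant unit weight γ' = γ_sat − γ_w while the driving shear stress uses γ_sat:
FS = [c' + γ' z cos²β tanφ'] / [γ_sat z sinβ cosβ]
γ' = 18.5 − 9.81 = 8.69 kN/m³
Numerator = 11.8 + 8.69·3.4·cos²28.4°·tan37.6° = 11.8 + 8.69·3.4·0.7738·0.7701 = 29.406 kPa
Denominator = 18.5·3.4·sin28.4°·cos28.4° = 18.5·3.4·0.4756·0.8796 = 26.316 kPa
FS = 29.406 / 26.316 = 1.117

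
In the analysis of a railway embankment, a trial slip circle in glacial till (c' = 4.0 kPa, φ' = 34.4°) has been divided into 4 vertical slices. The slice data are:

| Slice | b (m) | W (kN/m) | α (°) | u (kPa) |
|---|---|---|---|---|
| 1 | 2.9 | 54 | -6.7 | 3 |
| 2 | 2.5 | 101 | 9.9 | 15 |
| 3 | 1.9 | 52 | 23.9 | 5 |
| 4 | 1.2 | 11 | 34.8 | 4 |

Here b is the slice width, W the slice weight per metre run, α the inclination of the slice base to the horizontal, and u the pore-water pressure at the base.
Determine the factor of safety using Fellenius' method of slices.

FS = 3.55

Ordinary method of slices: FS = Σ[c'·Δl_i + (W_i cosα_i − u_i·Δl_i)·tanφ'] / Σ W_i sinα_i, with Δl_i = b_i / cosα_i.
Slice 1: Δl = 2.9/cos(-6.7°) = 2.920 m; N'_1 = 54·cos(-6.7°) − 3·2.920 = 44.9; c'Δl = 11.68; W sinα = -6.3
Slice 2: Δl = 2.5/cos9.9° = 2.538 m; N'_2 = 101·cos9.9° − 15·2.538 = 61.4; c'Δl = 10.15; W sinα = 17.4
Slice 3: Δl = 1.9/cos23.9° = 2.078 m; N'_3 = 52·cos23.9° − 5·2.078 = 37.2; c'Δl = 8.31; W sinα = 21.1
Slice 4: Δl = 1.2/cos34.8° = 1.461 m; N'_4 = 11·cos34.8° − 4·1.461 = 3.2; c'Δl = 5.85; W sinα = 6.3
Σc'Δl = 36.0 kN/m; ΣN' = 146.6 kN/m; ΣW sinα = 38.4 kN/m
Resisting = 36.0 + 146.6·tan34.4° = 36.0 + 100.4 = 136.4 kN/m
FS = 136.4 / 38.4 = 3.551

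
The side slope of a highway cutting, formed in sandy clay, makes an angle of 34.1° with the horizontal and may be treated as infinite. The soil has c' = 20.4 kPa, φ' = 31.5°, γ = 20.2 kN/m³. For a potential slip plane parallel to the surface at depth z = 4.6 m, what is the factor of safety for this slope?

FS = 1.38

For an infinite slope with a slip plane parallel to the surface (no pore pressure): FS = [c' + γz cos²β tanφ'] / [γz sinβ cosβ].
γz = 20.2·4.6 = 92.92 kN/m²
Numerator = 20.4 + 92.92·cos²34.1°·tan31.5° = 20.4 + 92.92·0.6857·0.6128 = 59.444 kPa
Denominator = 92.92·sin34.1°·cos34.1° = 92.92·0.5606·0.8281 = 43.137 kPa
FS = 59.444 / 43.137 = 1.378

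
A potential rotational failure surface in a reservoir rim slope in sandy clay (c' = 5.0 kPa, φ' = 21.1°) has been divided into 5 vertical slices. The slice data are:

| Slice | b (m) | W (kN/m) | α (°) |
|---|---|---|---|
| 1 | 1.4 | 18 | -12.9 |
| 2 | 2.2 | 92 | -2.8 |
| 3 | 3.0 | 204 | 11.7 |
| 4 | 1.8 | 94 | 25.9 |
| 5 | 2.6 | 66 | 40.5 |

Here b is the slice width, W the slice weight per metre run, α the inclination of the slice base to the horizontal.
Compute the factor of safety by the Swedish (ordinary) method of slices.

FS = 1.99

Ordinary method of slices: FS = Σ[c'·Δl_i + (W_i cosα_i)·tanφ'] / Σ W_i sinα_i, with Δl_i = b_i / cosα_i.
Slice 1: Δl = 1.4/cos(-12.9°) = 1.436 m; N'_1 = 18·cos(-12.9°) = 17.5; c'Δl = 7.18; W sinα = -4.0
Slice 2: Δl = 2.2/cos(-2.8°) = 2.203 m; N'_2 = 92·cos(-2.8°) = 91.9; c'Δl = 11.01; W sinα = -4.5
Slice 3: Δl = 3.0/cos11.7° = 3.064 m; N'_3 = 204·cos11.7° = 199.8; c'Δl = 15.32; W sinα = 41.4
Slice 4: Δl = 1.8/cos25.9° = 2.001 m; N'_4 = 94·cos25.9° = 84.6; c'Δl = 10.00; W sinα = 41.1
Slice 5: Δl = 2.6/cos40.5° = 3.419 m; N'_5 = 66·cos40.5° = 50.2; c'Δl = 17.10; W sinα = 42.9
Σc'Δl = 60.6 kN/m; ΣN' = 443.9 kN/m; ΣW sinα = 116.8 kN/m
Resisting = 60.6 + 443.9·tan21.1° = 60.6 + 171.3 = 231.9 kN/m
FS = 231.9 / 116.8 = 1.986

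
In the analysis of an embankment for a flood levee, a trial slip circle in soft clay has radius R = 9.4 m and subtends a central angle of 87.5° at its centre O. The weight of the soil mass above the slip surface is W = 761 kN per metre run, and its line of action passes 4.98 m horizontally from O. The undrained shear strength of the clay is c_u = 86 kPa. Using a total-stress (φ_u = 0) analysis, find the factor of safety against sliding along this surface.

Taking moments about the centre O, the resisting moment is provided by the undrained shear strength acting along the arc:
Arc length L_a = R·θ = 9.4·(87.5°·π/180) = 9.4·1.5272 = 14.36 m
M_R = c_u·L_a·R = 86·14.36·9.4 = 11604.9 kN·m/m
M_D = W·d = 761·4.98 = 3789.8 kN·m/m
FS = M_R / M_D = 11604.9 / 3789.8 = 3.062

FS = 3.06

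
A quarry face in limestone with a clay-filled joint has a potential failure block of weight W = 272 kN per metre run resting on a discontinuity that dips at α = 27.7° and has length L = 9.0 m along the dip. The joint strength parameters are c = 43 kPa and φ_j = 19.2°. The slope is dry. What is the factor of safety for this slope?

Resolving the block weight along and normal to the plane and applying the Mohr–Coulomb strength on the joint:
N' = W cosα = 272·cos27.7° = 240.8 kN/m
Driving force T = W sinα = 272·sin27.7° = 126.4 kN/m
Resisting force R = c·L + N'·tanφ_j = 43·9.0 + 240.8·tan19.2° = 387.0 + 83.9 = 470.9 kN/m
FS = R / T = 470.9 / 126.4 = 3.724

FS = 3.72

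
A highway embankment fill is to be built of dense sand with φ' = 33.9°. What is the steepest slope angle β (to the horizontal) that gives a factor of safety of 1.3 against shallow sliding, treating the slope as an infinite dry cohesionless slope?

β = 27.3°

For an infinite dry cohesionless slope FS = tanφ'/tanβ, so tanβ = tanφ' / FS.
tanβ = tan33.9° / 1.3 = 0.6720 / 1.3 = 0.5169
β = arctan(0.5169) = 27.33°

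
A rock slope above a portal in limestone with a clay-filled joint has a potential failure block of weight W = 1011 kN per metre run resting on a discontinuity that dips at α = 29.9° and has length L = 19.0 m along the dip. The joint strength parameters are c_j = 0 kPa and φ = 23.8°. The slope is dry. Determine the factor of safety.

Resolving the block weight along and normal to the plane and applying the Mohr–Coulomb strength on the joint:
N' = W cosα = 1011·cos29.9° = 876.4 kN/m
Driving force T = W sinα = 1011·sin29.9° = 504.0 kN/m
Resisting force R = c_j·L + N'·tanφ = 0·19.0 + 876.4·tan23.8° = 0.0 + 386.6 = 386.6 kN/m
FS = R / T = 386.6 / 504.0 = 0.767

FS = 0.77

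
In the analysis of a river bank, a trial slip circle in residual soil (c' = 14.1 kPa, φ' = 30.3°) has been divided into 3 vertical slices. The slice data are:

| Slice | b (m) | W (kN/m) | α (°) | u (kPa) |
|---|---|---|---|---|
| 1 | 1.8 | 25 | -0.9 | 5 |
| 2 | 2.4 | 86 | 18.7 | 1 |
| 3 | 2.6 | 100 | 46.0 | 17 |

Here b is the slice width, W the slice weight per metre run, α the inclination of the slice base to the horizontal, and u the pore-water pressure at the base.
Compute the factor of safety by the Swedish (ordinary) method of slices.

Ordinary method of slices: FS = Σ[c'·Δl_i + (W_i cosα_i − u_i·Δl_i)·tanφ'] / Σ W_i sinα_i, with Δl_i = b_i / cosα_i.
Slice 1: Δl = 1.8/cos(-0.9°) = 1.800 m; N'_1 = 25·cos(-0.9°) − 5·1.800 = 16.0; c'Δl = 25.38; W sinα = -0.4
Slice 2: Δl = 2.4/cos18.7° = 2.534 m; N'_2 = 86·cos18.7° − 1·2.534 = 78.9; c'Δl = 35.73; W sinα = 27.6
Slice 3: Δl = 2.6/cos46.0° = 3.743 m; N'_3 = 100·cos46.0° − 17·3.743 = 5.8; c'Δl = 52.77; W sinα = 71.9
Σc'Δl = 113.9 kN/m; ΣN' = 100.8 kN/m; ΣW sinα = 99.1 kN/m
Resisting = 113.9 + 100.8·tan30.3° = 113.9 + 58.9 = 172.8 kN/m
FS = 172.8 / 99.1 = 1.743

FS = 1.74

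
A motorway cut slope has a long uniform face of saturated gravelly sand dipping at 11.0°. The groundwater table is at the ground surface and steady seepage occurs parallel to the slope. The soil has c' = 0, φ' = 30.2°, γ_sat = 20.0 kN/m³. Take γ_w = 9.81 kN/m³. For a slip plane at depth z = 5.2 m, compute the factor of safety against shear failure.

With seepage parallel to the slope and the water table at the surface, the effective normal stress on the slip plane uses the buoyant unit weight γ' = γ_sat − γ_w while the driving shear stress uses γ_sat:
FS = [c' + γ' z cos²β tanφ'] / [γ_sat z sinβ cosβ]
(For c' = 0 this reduces to FS = (γ'/γ_sat)·tanφ'/tanβ.)
γ' = 20.0 − 9.81 = 10.19 kN/m³
Numerator = 0.0 + 10.19·5.2·cos²11.0°·tan30.2° = 0.0 + 10.19·5.2·0.9636·0.5820 = 29.717 kPa
Denominator = 20.0·5.2·sin11.0°·cos11.0° = 20.0·5.2·0.1908·0.9816 = 19.480 kPa
FS = 29.717 / 19.480 = 1.526

FS = 1.53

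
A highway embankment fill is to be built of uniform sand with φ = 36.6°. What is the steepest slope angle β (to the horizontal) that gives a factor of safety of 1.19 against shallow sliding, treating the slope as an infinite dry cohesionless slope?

β = 32.0°

For an infinite dry cohesionless slope FS = tanφ/tanβ, so tanβ = tanφ / FS.
tanβ = tan36.6° / 1.19 = 0.7427 / 1.19 = 0.6241
β = arctan(0.6241) = 31.97°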